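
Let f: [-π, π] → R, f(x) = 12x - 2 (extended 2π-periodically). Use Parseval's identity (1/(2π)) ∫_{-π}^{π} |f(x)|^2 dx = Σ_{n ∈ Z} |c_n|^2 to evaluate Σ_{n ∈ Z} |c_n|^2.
Σ |c_n|^2 = 48π^2 + 4

Expand and integrate term by term over [-π, π]:
  ∫ (12x)^2 dx = 144·(2π^3/3); ∫ 2·12·(-2)·x dx = 0 (odd integrand); ∫ (-2)^2 dx = 4·2π.
So (1/(2π)) ∫_{-π}^{π} (12x - 2)^2 dx = 144π^2/3 + 4 = 48π^2 + 4.
Parseval ⇒ Σ |c_n|^2 = 48π^2 + 4.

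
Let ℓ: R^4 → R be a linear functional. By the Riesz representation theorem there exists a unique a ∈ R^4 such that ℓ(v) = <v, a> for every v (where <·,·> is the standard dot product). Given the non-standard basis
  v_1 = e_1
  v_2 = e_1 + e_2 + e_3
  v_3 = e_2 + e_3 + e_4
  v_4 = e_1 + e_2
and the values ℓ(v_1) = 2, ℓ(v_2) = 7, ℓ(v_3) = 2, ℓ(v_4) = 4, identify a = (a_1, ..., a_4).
a = (2, 2, 3, -3)

Write a = (a_1, ..., a_4) in the standard basis. For each basis vector v_i, ℓ(v_i) = <v_i, a> is a linear equation in the a_j's. Collect the n equations into a matrix system V a = ℓ, where row i of V is v_i (expressed in the standard basis). Since V is invertible (lower-triangular with 1s on the diagonal, up to permutation), solve by back-substitution:
  V =
[[1, 0, 0, 0],
 [1, 1, 1, 0],
 [0, 1, 1, 1],
 [1, 1, 0, 0]]
  V a = (2, 7, 2, 4)
Solving gives a = (2, 2, 3, -3).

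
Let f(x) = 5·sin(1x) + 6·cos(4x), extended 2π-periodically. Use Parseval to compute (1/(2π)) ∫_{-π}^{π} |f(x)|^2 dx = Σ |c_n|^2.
Σ |c_n|^2 = 61/2

Expand |f|^2 and use orthogonality of {sin(nx), cos(mx)} on [-π, π]:
  ∫_{-π}^{π} sin(nx)^2 dx = π, ∫ cos(mx)^2 dx = π, and cross terms integrate to 0.
So ∫_{-π}^{π} f(x)^2 dx = 5^2 · π + 6^2 · π = (25 + 36)π.
Divide by 2π: (25 + 36)/2 = 61/2.
By Parseval, this equals Σ |c_n|^2.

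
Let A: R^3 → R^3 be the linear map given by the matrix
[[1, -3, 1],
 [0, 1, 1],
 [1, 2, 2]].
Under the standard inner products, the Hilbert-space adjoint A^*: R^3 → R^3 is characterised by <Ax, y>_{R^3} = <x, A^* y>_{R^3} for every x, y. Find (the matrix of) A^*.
A^* = A^T =
[[1, 0, 1],
 [-3, 1, 2],
 [1, 1, 2]]

For real matrices with standard dot products, the defining identity <Ax, y> = <x, A^* y> gives (Ax)^T y = x^T (A^*) y, i.e. x^T A^T y = x^T (A^*) y. Since this holds for all x, y, we must have A^* = A^T. Therefore
A^* =
[[1, 0, 1],
 [-3, 1, 2],
 [1, 1, 2]].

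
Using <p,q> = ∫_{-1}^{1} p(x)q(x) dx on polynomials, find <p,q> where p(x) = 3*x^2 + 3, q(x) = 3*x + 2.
<p,q> = 16

Expand the product: p(x)·q(x) = 9*x^3 + 6*x^2 + 9*x + 6.
∫_{-1}^{1} of each monomial x^k gives [2/(k+1) if k even, 0 if k odd]. Integrating term-by-term (or equivalently evaluating the antiderivative F(x) = 9*x^4/4 + 2*x^3 + 9*x^2/2 + 6*x at the endpoints):
  F(1) − F(−1) = 59/4 − (-5/4) = 16.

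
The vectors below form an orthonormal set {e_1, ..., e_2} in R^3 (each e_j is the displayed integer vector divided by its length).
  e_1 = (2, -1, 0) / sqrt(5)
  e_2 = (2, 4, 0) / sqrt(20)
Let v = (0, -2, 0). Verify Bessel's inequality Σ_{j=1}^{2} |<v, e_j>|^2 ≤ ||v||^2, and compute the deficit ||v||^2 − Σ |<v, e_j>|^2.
Σ |<v, e_j>|^2 = 4; ||v||^2 = 4; deficit = 0

Write each e_j = u_j / sqrt(<u_j, u_j>) where u_j is the displayed integer vector. Then <v, e_j> = <v, u_j> / sqrt(<u_j, u_j>), so |<v, e_j>|^2 = <v, u_j>^2 / <u_j, u_j>.
Coefficients: <v, e_1> = 2/sqrt(5), <v, e_2> = -8/sqrt(20).
Square and sum: Σ |<v, e_j>|^2 = 4.
Compute ||v||^2 = v·v = 4.
Deficit = 4 − 4 = 0 ≥ 0, confirming Bessel's inequality. (The deficit equals ||v − Σ <v,e_j> e_j||^2, the squared distance from v to span{e_j}.)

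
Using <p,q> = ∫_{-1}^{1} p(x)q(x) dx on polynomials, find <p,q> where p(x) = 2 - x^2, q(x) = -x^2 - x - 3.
<p,q> = -164/15

Expand the product: p(x)·q(x) = x^4 + x^3 + x^2 - 2*x - 6.
∫_{-1}^{1} of each monomial x^k gives [2/(k+1) if k even, 0 if k odd]. Integrating term-by-term (or equivalently evaluating the antiderivative F(x) = x^5/5 + x^4/4 + x^3/3 - x^2 - 6*x at the endpoints):
  F(1) − F(−1) = -373/60 − (283/60) = -164/15.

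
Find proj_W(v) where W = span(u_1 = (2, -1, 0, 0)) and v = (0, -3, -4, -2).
proj_W(v) = (6/5, -3/5, 0, 0)

Set up U = [u_1 | ... | u_1] ∈ R^(4×1). The projector onto W = col(U) is P = U (U^T U)^(-1) U^T.
Compute U^T U =
  [5],
and U^T v = (3).
Solve U^T U · c = U^T v for the coefficients: c = (3/5). The projection is proj_W(v) = U c.
Check: (v - proj_W(v)) · u_1 = 0  (should be 0).
Result: proj_W(v) = (6/5, -3/5, 0, 0).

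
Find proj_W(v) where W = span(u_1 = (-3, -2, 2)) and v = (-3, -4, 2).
proj_W(v) = (-63/17, -42/17, 42/17)

Set up U = [u_1 | ... | u_1] ∈ R^(3×1). The projector onto W = col(U) is P = U (U^T U)^(-1) U^T.
Compute U^T U =
  [17],
and U^T v = (21).
Solve U^T U · c = U^T v for the coefficients: c = (21/17). The projection is proj_W(v) = U c.
Check: (v - proj_W(v)) · u_1 = 0  (should be 0).
Result: proj_W(v) = (-63/17, -42/17, 42/17).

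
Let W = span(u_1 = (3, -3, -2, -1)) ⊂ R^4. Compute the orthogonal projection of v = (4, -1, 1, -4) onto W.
proj_W(v) = (51/23, -51/23, -34/23, -17/23)

Set up U = [u_1 | ... | u_1] ∈ R^(4×1). The projector onto W = col(U) is P = U (U^T U)^(-1) U^T.
Compute U^T U =
  [23],
and U^T v = (17).
Solve U^T U · c = U^T v for the coefficients: c = (17/23). The projection is proj_W(v) = U c.
Check: (v - proj_W(v)) · u_1 = 0  (should be 0).
Result: proj_W(v) = (51/23, -51/23, -34/23, -17/23).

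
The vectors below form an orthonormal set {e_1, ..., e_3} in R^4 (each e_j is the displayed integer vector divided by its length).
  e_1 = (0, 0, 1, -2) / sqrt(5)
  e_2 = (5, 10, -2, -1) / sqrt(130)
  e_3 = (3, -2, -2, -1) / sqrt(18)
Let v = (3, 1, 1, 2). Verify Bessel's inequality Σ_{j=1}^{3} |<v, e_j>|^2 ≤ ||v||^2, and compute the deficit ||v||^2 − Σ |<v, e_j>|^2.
Σ |<v, e_j>|^2 = 74/13; ||v||^2 = 15; deficit = 121/13

Write each e_j = u_j / sqrt(<u_j, u_j>) where u_j is the displayed integer vector. Then <v, e_j> = <v, u_j> / sqrt(<u_j, u_j>), so |<v, e_j>|^2 = <v, u_j>^2 / <u_j, u_j>.
Coefficients: <v, e_1> = -3/sqrt(5), <v, e_2> = 21/sqrt(130), <v, e_3> = 3/sqrt(18).
Square and sum: Σ |<v, e_j>|^2 = 74/13.
Compute ||v||^2 = v·v = 15.
Deficit = 15 − 74/13 = 121/13 ≥ 0, confirming Bessel's inequality. (The deficit equals ||v − Σ <v,e_j> e_j||^2, the squared distance from v to span{e_j}.)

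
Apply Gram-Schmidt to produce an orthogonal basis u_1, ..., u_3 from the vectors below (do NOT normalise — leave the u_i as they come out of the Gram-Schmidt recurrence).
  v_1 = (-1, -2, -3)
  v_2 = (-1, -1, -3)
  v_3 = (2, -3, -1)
Orthogonal basis:
  u_1 = (-1, -2, -3)
  u_2 = (-1/7, 5/7, -3/7)
  u_3 = (21/10, 0, -7/10)

Apply the Gram-Schmidt recurrence
  u_1 = v_1
  u_i = v_i − Σ_{j<i} ((v_i · u_j) / (u_j · u_j)) · u_j.

Step by step this gives:
  u_1 = (-1, -2, -3)
  u_2 = (-1/7, 5/7, -3/7)
  u_3 = (21/10, 0, -7/10)

Orthogonality check:
  u_2 · u_1 = 0 (should be 0)
  u_3 · u_1 = 0 (should be 0)
  u_3 · u_2 = 0 (should be 0)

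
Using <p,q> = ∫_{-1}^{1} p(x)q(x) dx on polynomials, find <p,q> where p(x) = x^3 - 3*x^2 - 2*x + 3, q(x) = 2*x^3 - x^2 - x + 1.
<p,q> = 326/105

Expand the product: p(x)·q(x) = 2*x^6 - 7*x^5 - 2*x^4 + 12*x^3 - 4*x^2 - 5*x + 3.
∫_{-1}^{1} of each monomial x^k gives [2/(k+1) if k even, 0 if k odd]. Integrating term-by-term (or equivalently evaluating the antiderivative F(x) = 2*x^7/7 - 7*x^6/6 - 2*x^5/5 + 3*x^4 - 4*x^3/3 - 5*x^2/2 + 3*x at the endpoints):
  F(1) − F(−1) = 31/35 − (-233/105) = 326/105.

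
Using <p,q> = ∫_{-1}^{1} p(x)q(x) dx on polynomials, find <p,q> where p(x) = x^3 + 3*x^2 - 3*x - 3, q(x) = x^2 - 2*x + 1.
<p,q> = -8/5

Expand the product: p(x)·q(x) = x^5 + x^4 - 8*x^3 + 6*x^2 + 3*x - 3.
∫_{-1}^{1} of each monomial x^k gives [2/(k+1) if k even, 0 if k odd]. Integrating term-by-term (or equivalently evaluating the antiderivative F(x) = x^6/6 + x^5/5 - 2*x^4 + 2*x^3 + 3*x^2/2 - 3*x at the endpoints):
  F(1) − F(−1) = -17/15 − (7/15) = -8/5.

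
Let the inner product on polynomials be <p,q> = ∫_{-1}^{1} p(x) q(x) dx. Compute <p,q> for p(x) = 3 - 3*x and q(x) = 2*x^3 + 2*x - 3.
<p,q> = -122/5

Expand the product: p(x)·q(x) = -6*x^4 + 6*x^3 - 6*x^2 + 15*x - 9.
∫_{-1}^{1} of each monomial x^k gives [2/(k+1) if k even, 0 if k odd]. Integrating term-by-term (or equivalently evaluating the antiderivative F(x) = -6*x^5/5 + 3*x^4/2 - 2*x^3 + 15*x^2/2 - 9*x at the endpoints):
  F(1) − F(−1) = -16/5 − (106/5) = -122/5.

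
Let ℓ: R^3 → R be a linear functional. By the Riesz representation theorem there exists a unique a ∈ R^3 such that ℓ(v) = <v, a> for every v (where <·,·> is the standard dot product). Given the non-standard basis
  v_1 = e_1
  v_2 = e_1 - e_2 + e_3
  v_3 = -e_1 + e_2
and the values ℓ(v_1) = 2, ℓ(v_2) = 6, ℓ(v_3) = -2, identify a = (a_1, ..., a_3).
a = (2, 0, 4)

Write a = (a_1, ..., a_3) in the standard basis. For each basis vector v_i, ℓ(v_i) = <v_i, a> is a linear equation in the a_j's. Collect the n equations into a matrix system V a = ℓ, where row i of V is v_i (expressed in the standard basis). Since V is invertible (lower-triangular with 1s on the diagonal, up to permutation), solve by back-substitution:
  V =
[[1, 0, 0],
 [1, -1, 1],
 [-1, 1, 0]]
  V a = (2, 6, -2)
Solving gives a = (2, 0, 4).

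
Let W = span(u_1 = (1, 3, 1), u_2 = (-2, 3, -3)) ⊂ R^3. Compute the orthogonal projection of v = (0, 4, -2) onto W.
proj_W(v) = (-84/113, 459/113, -163/113)

Set up U = [u_1 | ... | u_2] ∈ R^(3×2). The projector onto W = col(U) is P = U (U^T U)^(-1) U^T.
Compute U^T U =
  [11, 4]
  [4, 22],
and U^T v = (10, 18).
Solve U^T U · c = U^T v for the coefficients: c = (74/113, 79/113). The projection is proj_W(v) = U c.
Check: (v - proj_W(v)) · u_1 = 0  (should be 0).
Check: (v - proj_W(v)) · u_2 = 0  (should be 0).
Result: proj_W(v) = (-84/113, 459/113, -163/113).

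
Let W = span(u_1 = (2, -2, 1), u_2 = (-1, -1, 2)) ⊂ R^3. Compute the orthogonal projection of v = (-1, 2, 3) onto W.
proj_W(v) = (-107/50, 1/10, 37/25)

Set up U = [u_1 | ... | u_2] ∈ R^(3×2). The projector onto W = col(U) is P = U (U^T U)^(-1) U^T.
Compute U^T U =
  [9, 2]
  [2, 6],
and U^T v = (-3, 5).
Solve U^T U · c = U^T v for the coefficients: c = (-14/25, 51/50). The projection is proj_W(v) = U c.
Check: (v - proj_W(v)) · u_1 = 0  (should be 0).
Check: (v - proj_W(v)) · u_2 = 0  (should be 0).
Result: proj_W(v) = (-107/50, 1/10, 37/25).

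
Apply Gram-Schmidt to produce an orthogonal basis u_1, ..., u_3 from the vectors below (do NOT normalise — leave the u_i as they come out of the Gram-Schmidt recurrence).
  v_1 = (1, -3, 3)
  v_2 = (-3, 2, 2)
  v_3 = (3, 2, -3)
Orthogonal basis:
  u_1 = (1, -3, 3)
  u_2 = (-54/19, 29/19, 47/19)
  u_3 = (222/157, 407/314, 259/314)

Apply the Gram-Schmidt recurrence
  u_1 = v_1
  u_i = v_i − Σ_{j<i} ((v_i · u_j) / (u_j · u_j)) · u_j.

Step by step this gives:
  u_1 = (1, -3, 3)
  u_2 = (-54/19, 29/19, 47/19)
  u_3 = (222/157, 407/314, 259/314)

Orthogonality check:
  u_2 · u_1 = 0 (should be 0)
  u_3 · u_1 = 0 (should be 0)
  u_3 · u_2 = 0 (should be 0)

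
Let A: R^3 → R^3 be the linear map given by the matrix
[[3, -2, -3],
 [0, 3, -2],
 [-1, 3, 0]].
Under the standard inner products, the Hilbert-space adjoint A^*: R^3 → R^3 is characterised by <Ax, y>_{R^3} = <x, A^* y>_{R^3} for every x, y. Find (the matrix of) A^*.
A^* = A^T =
[[3, 0, -1],
 [-2, 3, 3],
 [-3, -2, 0]]

For real matrices with standard dot products, the defining identity <Ax, y> = <x, A^* y> gives (Ax)^T y = x^T (A^*) y, i.e. x^T A^T y = x^T (A^*) y. Since this holds for all x, y, we must have A^* = A^T. Therefore
A^* =
[[3, 0, -1],
 [-2, 3, 3],
 [-3, -2, 0]].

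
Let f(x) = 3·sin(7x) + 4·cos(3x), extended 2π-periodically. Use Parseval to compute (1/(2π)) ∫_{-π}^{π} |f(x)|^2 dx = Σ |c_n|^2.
Σ |c_n|^2 = 25/2

Expand |f|^2 and use orthogonality of {sin(nx), cos(mx)} on [-π, π]:
  ∫_{-π}^{π} sin(nx)^2 dx = π, ∫ cos(mx)^2 dx = π, and cross terms integrate to 0.
So ∫_{-π}^{π} f(x)^2 dx = 3^2 · π + 4^2 · π = (9 + 16)π.
Divide by 2π: (9 + 16)/2 = 25/2.
By Parseval, this equals Σ |c_n|^2.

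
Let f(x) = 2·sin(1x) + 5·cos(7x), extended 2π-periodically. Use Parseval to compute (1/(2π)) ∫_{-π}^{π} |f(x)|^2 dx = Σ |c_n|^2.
Σ |c_n|^2 = 29/2

Expand |f|^2 and use orthogonality of {sin(nx), cos(mx)} on [-π, π]:
  ∫_{-π}^{π} sin(nx)^2 dx = π, ∫ cos(mx)^2 dx = π, and cross terms integrate to 0.
So ∫_{-π}^{π} f(x)^2 dx = 2^2 · π + 5^2 · π = (4 + 25)π.
Divide by 2π: (4 + 25)/2 = 29/2.
By Parseval, this equals Σ |c_n|^2.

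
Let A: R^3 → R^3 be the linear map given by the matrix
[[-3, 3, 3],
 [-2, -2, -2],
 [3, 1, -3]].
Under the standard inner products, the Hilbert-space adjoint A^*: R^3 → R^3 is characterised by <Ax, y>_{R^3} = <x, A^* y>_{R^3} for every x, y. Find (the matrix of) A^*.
A^* = A^T =
[[-3, -2, 3],
 [3, -2, 1],
 [3, -2, -3]]

For real matrices with standard dot products, the defining identity <Ax, y> = <x, A^* y> gives (Ax)^T y = x^T (A^*) y, i.e. x^T A^T y = x^T (A^*) y. Since this holds for all x, y, we must have A^* = A^T. Therefore
A^* =
[[-3, -2, 3],
 [3, -2, 1],
 [3, -2, -3]].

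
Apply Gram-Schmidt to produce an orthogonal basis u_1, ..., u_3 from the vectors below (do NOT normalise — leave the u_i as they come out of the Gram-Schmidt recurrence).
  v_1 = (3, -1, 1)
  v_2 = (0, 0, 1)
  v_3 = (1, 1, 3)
Orthogonal basis:
  u_1 = (3, -1, 1)
  u_2 = (-3/11, 1/11, 10/11)
  u_3 = (2/5, 6/5, 0)

Apply the Gram-Schmidt recurrence
  u_1 = v_1
  u_i = v_i − Σ_{j<i} ((v_i · u_j) / (u_j · u_j)) · u_j.

Step by step this gives:
  u_1 = (3, -1, 1)
  u_2 = (-3/11, 1/11, 10/11)
  u_3 = (2/5, 6/5, 0)

Orthogonality check:
  u_2 · u_1 = 0 (should be 0)
  u_3 · u_1 = 0 (should be 0)
  u_3 · u_2 = 0 (should be 0)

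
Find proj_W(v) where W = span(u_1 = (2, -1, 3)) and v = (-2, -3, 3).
proj_W(v) = (8/7, -4/7, 12/7)

Set up U = [u_1 | ... | u_1] ∈ R^(3×1). The projector onto W = col(U) is P = U (U^T U)^(-1) U^T.
Compute U^T U =
  [14],
and U^T v = (8).
Solve U^T U · c = U^T v for the coefficients: c = (4/7). The projection is proj_W(v) = U c.
Check: (v - proj_W(v)) · u_1 = 0  (should be 0).
Result: proj_W(v) = (8/7, -4/7, 12/7).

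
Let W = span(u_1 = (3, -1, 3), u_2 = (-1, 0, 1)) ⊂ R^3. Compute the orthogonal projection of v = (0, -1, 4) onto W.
proj_W(v) = (1/19, -13/19, 77/19)

Set up U = [u_1 | ... | u_2] ∈ R^(3×2). The projector onto W = col(U) is P = U (U^T U)^(-1) U^T.
Compute U^T U =
  [19, 0]
  [0, 2],
and U^T v = (13, 4).
Solve U^T U · c = U^T v for the coefficients: c = (13/19, 2). The projection is proj_W(v) = U c.
Check: (v - proj_W(v)) · u_1 = 0  (should be 0).
Check: (v - proj_W(v)) · u_2 = 0  (should be 0).
Result: proj_W(v) = (1/19, -13/19, 77/19).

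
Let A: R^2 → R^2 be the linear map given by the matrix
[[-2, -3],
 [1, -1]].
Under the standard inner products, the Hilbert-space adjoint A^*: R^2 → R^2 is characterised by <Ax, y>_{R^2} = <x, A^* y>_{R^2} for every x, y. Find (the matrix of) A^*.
A^* = A^T =
[[-2, 1],
 [-3, -1]]

For real matrices with standard dot products, the defining identity <Ax, y> = <x, A^* y> gives (Ax)^T y = x^T (A^*) y, i.e. x^T A^T y = x^T (A^*) y. Since this holds for all x, y, we must have A^* = A^T. Therefore
A^* =
[[-2, 1],
 [-3, -1]].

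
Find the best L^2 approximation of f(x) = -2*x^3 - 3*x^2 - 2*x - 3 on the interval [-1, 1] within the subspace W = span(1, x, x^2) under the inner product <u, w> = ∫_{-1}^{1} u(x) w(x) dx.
g(x) = -3*x^2 - 16*x/5 - 3

The best approximation g ∈ W is the orthogonal projection of f onto W. Writing g = a_0 + a_1 x + a_2 x^2, the coefficients solve the normal equations G · a = b where
  G_{ij} = <φ_i, φ_j> and b_i = <f, φ_i>, with φ_0 = 1, φ_1 = x, φ_2 = x^2.
G =
  [2, 0, 2/3]
  [0, 2/3, 0]
  [2/3, 0, 2/5],
b = (-8, -32/15, -16/5).
Solving gives a_0 = -3, a_1 = -16/5, a_2 = -3, so
  g(x) = -3*x^2 - 16*x/5 - 3.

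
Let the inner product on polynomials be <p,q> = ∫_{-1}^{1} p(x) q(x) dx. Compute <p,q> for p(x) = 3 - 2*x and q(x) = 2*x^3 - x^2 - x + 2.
<p,q> = 146/15

Expand the product: p(x)·q(x) = -4*x^4 + 8*x^3 - x^2 - 7*x + 6.
∫_{-1}^{1} of each monomial x^k gives [2/(k+1) if k even, 0 if k odd]. Integrating term-by-term (or equivalently evaluating the antiderivative F(x) = -4*x^5/5 + 2*x^4 - x^3/3 - 7*x^2/2 + 6*x at the endpoints):
  F(1) − F(−1) = 101/30 − (-191/30) = 146/15.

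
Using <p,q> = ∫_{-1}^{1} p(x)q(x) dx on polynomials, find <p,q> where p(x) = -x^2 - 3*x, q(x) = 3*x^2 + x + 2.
<p,q> = -68/15

Expand the product: p(x)·q(x) = -3*x^4 - 10*x^3 - 5*x^2 - 6*x.
∫_{-1}^{1} of each monomial x^k gives [2/(k+1) if k even, 0 if k odd]. Integrating term-by-term (or equivalently evaluating the antiderivative F(x) = -3*x^5/5 - 5*x^4/2 - 5*x^3/3 - 3*x^2 at the endpoints):
  F(1) − F(−1) = -233/30 − (-97/30) = -68/15.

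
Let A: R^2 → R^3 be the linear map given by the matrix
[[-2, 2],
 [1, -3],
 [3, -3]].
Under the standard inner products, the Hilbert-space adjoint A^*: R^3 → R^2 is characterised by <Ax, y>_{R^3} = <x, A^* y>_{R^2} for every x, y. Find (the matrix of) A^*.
A^* = A^T =
[[-2, 1, 3],
 [2, -3, -3]]

For real matrices with standard dot products, the defining identity <Ax, y> = <x, A^* y> gives (Ax)^T y = x^T (A^*) y, i.e. x^T A^T y = x^T (A^*) y. Since this holds for all x, y, we must have A^* = A^T. Therefore
A^* =
[[-2, 1, 3],
 [2, -3, -3]].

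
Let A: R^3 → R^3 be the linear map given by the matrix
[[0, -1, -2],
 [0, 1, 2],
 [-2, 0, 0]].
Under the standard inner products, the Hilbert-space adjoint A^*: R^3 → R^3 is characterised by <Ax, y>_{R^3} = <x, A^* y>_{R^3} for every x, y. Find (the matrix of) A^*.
A^* = A^T =
[[0, 0, -2],
 [-1, 1, 0],
 [-2, 2, 0]]

For real matrices with standard dot products, the defining identity <Ax, y> = <x, A^* y> gives (Ax)^T y = x^T (A^*) y, i.e. x^T A^T y = x^T (A^*) y. Since this holds for all x, y, we must have A^* = A^T. Therefore
A^* =
[[0, 0, -2],
 [-1, 1, 0],
 [-2, 2, 0]].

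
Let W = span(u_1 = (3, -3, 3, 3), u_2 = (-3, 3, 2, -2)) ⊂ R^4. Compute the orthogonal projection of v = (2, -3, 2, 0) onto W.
proj_W(v) = (61/34, -61/34, 28/17, 30/17)

Set up U = [u_1 | ... | u_2] ∈ R^(4×2). The projector onto W = col(U) is P = U (U^T U)^(-1) U^T.
Compute U^T U =
  [36, -18]
  [-18, 26],
and U^T v = (21, -11).
Solve U^T U · c = U^T v for the coefficients: c = (29/51, -1/34). The projection is proj_W(v) = U c.
Check: (v - proj_W(v)) · u_1 = 0  (should be 0).
Check: (v - proj_W(v)) · u_2 = 0  (should be 0).
Result: proj_W(v) = (61/34, -61/34, 28/17, 30/17).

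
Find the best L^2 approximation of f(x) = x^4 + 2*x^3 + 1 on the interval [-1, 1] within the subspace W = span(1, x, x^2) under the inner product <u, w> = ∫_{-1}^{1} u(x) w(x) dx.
g(x) = 6*x^2/7 + 6*x/5 + 32/35

The best approximation g ∈ W is the orthogonal projection of f onto W. Writing g = a_0 + a_1 x + a_2 x^2, the coefficients solve the normal equations G · a = b where
  G_{ij} = <φ_i, φ_j> and b_i = <f, φ_i>, with φ_0 = 1, φ_1 = x, φ_2 = x^2.
G =
  [2, 0, 2/3]
  [0, 2/3, 0]
  [2/3, 0, 2/5],
b = (12/5, 4/5, 20/21).
Solving gives a_0 = 32/35, a_1 = 6/5, a_2 = 6/7, so
  g(x) = 6*x^2/7 + 6*x/5 + 32/35.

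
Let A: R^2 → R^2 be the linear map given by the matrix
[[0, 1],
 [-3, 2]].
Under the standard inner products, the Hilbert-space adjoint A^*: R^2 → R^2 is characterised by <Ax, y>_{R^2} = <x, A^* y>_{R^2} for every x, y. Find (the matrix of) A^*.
A^* = A^T =
[[0, -3],
 [1, 2]]

For real matrices with standard dot products, the defining identity <Ax, y> = <x, A^* y> gives (Ax)^T y = x^T (A^*) y, i.e. x^T A^T y = x^T (A^*) y. Since this holds for all x, y, we must have A^* = A^T. Therefore
A^* =
[[0, -3],
 [1, 2]].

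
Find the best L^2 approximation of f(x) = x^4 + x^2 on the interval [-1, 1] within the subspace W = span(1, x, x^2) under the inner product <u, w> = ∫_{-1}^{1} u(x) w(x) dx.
g(x) = 13*x^2/7 - 3/35

The best approximation g ∈ W is the orthogonal projection of f onto W. Writing g = a_0 + a_1 x + a_2 x^2, the coefficients solve the normal equations G · a = b where
  G_{ij} = <φ_i, φ_j> and b_i = <f, φ_i>, with φ_0 = 1, φ_1 = x, φ_2 = x^2.
G =
  [2, 0, 2/3]
  [0, 2/3, 0]
  [2/3, 0, 2/5],
b = (16/15, 0, 24/35).
Solving gives a_0 = -3/35, a_1 = 0, a_2 = 13/7, so
  g(x) = 13*x^2/7 - 3/35.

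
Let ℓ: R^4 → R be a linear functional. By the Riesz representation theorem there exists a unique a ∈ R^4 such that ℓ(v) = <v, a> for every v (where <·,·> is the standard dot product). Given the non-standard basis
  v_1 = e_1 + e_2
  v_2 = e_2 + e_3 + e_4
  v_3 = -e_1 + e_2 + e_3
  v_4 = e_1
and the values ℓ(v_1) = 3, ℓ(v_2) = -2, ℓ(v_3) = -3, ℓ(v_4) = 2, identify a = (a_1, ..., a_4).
a = (2, 1, -2, -1)

Write a = (a_1, ..., a_4) in the standard basis. For each basis vector v_i, ℓ(v_i) = <v_i, a> is a linear equation in the a_j's. Collect the n equations into a matrix system V a = ℓ, where row i of V is v_i (expressed in the standard basis). Since V is invertible (lower-triangular with 1s on the diagonal, up to permutation), solve by back-substitution:
  V =
[[1, 1, 0, 0],
 [0, 1, 1, 1],
 [-1, 1, 1, 0],
 [1, 0, 0, 0]]
  V a = (3, -2, -3, 2)
Solving gives a = (2, 1, -2, -1).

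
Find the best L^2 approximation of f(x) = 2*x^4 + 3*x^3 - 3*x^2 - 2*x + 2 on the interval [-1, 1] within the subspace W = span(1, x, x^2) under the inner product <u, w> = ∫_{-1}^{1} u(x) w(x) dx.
g(x) = -9*x^2/7 - x/5 + 64/35

The best approximation g ∈ W is the orthogonal projection of f onto W. Writing g = a_0 + a_1 x + a_2 x^2, the coefficients solve the normal equations G · a = b where
  G_{ij} = <φ_i, φ_j> and b_i = <f, φ_i>, with φ_0 = 1, φ_1 = x, φ_2 = x^2.
G =
  [2, 0, 2/3]
  [0, 2/3, 0]
  [2/3, 0, 2/5],
b = (14/5, -2/15, 74/105).
Solving gives a_0 = 64/35, a_1 = -1/5, a_2 = -9/7, so
  g(x) = -9*x^2/7 - x/5 + 64/35.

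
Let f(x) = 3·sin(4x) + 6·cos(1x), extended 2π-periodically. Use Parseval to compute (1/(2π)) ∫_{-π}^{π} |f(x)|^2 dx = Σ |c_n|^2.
Σ |c_n|^2 = 45/2

Expand |f|^2 and use orthogonality of {sin(nx), cos(mx)} on [-π, π]:
  ∫_{-π}^{π} sin(nx)^2 dx = π, ∫ cos(mx)^2 dx = π, and cross terms integrate to 0.
So ∫_{-π}^{π} f(x)^2 dx = 3^2 · π + 6^2 · π = (9 + 36)π.
Divide by 2π: (9 + 36)/2 = 45/2.
By Parseval, this equals Σ |c_n|^2.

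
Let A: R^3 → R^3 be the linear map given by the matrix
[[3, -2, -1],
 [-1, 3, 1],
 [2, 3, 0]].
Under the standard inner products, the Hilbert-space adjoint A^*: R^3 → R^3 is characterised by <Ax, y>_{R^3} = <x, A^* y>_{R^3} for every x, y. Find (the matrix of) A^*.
A^* = A^T =
[[3, -1, 2],
 [-2, 3, 3],
 [-1, 1, 0]]

For real matrices with standard dot products, the defining identity <Ax, y> = <x, A^* y> gives (Ax)^T y = x^T (A^*) y, i.e. x^T A^T y = x^T (A^*) y. Since this holds for all x, y, we must have A^* = A^T. Therefore
A^* =
[[3, -1, 2],
 [-2, 3, 3],
 [-1, 1, 0]].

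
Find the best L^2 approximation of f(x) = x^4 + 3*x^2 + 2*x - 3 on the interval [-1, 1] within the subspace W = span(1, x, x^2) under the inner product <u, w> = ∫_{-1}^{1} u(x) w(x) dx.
g(x) = 27*x^2/7 + 2*x - 108/35

The best approximation g ∈ W is the orthogonal projection of f onto W. Writing g = a_0 + a_1 x + a_2 x^2, the coefficients solve the normal equations G · a = b where
  G_{ij} = <φ_i, φ_j> and b_i = <f, φ_i>, with φ_0 = 1, φ_1 = x, φ_2 = x^2.
G =
  [2, 0, 2/3]
  [0, 2/3, 0]
  [2/3, 0, 2/5],
b = (-18/5, 4/3, -18/35).
Solving gives a_0 = -108/35, a_1 = 2, a_2 = 27/7, so
  g(x) = 27*x^2/7 + 2*x - 108/35.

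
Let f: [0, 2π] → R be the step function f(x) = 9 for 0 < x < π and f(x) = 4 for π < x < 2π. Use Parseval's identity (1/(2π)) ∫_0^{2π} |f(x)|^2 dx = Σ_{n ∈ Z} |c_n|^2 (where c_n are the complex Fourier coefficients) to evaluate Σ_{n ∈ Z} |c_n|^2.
Σ |c_n|^2 = 97/2

Parseval equates the L^2 energy of f (normalised by 1/(2π)) with the ℓ^2 sum of its Fourier coefficients: (1/(2π)) ∫_0^{2π} |f|^2 = Σ |c_n|^2.
Compute the left side: (1/(2π)) [∫_0^π 9^2 dx + ∫_π^{2π} 4^2 dx] = (1/(2π)) · (81π + 16π) = (81 + 16)/2 = 97/2.
So Σ_{n ∈ Z} |c_n|^2 = 97/2.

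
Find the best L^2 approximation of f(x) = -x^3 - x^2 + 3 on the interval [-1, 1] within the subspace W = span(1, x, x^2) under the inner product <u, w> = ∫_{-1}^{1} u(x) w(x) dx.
g(x) = -x^2 - 3*x/5 + 3

The best approximation g ∈ W is the orthogonal projection of f onto W. Writing g = a_0 + a_1 x + a_2 x^2, the coefficients solve the normal equations G · a = b where
  G_{ij} = <φ_i, φ_j> and b_i = <f, φ_i>, with φ_0 = 1, φ_1 = x, φ_2 = x^2.
G =
  [2, 0, 2/3]
  [0, 2/3, 0]
  [2/3, 0, 2/5],
b = (16/3, -2/5, 8/5).
Solving gives a_0 = 3, a_1 = -3/5, a_2 = -1, so
  g(x) = -x^2 - 3*x/5 + 3.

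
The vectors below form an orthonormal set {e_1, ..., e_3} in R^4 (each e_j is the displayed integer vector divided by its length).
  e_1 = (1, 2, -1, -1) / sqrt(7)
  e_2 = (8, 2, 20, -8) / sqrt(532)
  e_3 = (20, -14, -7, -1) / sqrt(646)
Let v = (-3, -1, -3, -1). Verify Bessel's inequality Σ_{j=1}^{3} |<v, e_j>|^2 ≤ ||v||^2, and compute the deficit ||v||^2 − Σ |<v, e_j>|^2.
Σ |<v, e_j>|^2 = 212/17; ||v||^2 = 20; deficit = 128/17

Write each e_j = u_j / sqrt(<u_j, u_j>) where u_j is the displayed integer vector. Then <v, e_j> = <v, u_j> / sqrt(<u_j, u_j>), so |<v, e_j>|^2 = <v, u_j>^2 / <u_j, u_j>.
Coefficients: <v, e_1> = -1/sqrt(7), <v, e_2> = -78/sqrt(532), <v, e_3> = -24/sqrt(646).
Square and sum: Σ |<v, e_j>|^2 = 212/17.
Compute ||v||^2 = v·v = 20.
Deficit = 20 − 212/17 = 128/17 ≥ 0, confirming Bessel's inequality. (The deficit equals ||v − Σ <v,e_j> e_j||^2, the squared distance from v to span{e_j}.)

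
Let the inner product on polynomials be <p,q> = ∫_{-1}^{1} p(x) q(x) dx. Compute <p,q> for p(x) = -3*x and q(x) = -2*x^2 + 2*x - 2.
<p,q> = -4

Expand the product: p(x)·q(x) = 6*x^3 - 6*x^2 + 6*x.
∫_{-1}^{1} of each monomial x^k gives [2/(k+1) if k even, 0 if k odd]. Integrating term-by-term (or equivalently evaluating the antiderivative F(x) = 3*x^4/2 - 2*x^3 + 3*x^2 at the endpoints):
  F(1) − F(−1) = 5/2 − (13/2) = -4.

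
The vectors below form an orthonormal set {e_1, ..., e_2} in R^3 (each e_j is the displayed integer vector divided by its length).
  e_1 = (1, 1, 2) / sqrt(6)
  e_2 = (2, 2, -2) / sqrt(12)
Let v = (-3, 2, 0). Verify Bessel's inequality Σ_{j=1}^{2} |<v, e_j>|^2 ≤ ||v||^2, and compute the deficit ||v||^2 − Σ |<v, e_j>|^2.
Σ |<v, e_j>|^2 = 1/2; ||v||^2 = 13; deficit = 25/2

Write each e_j = u_j / sqrt(<u_j, u_j>) where u_j is the displayed integer vector. Then <v, e_j> = <v, u_j> / sqrt(<u_j, u_j>), so |<v, e_j>|^2 = <v, u_j>^2 / <u_j, u_j>.
Coefficients: <v, e_1> = -1/sqrt(6), <v, e_2> = -2/sqrt(12).
Square and sum: Σ |<v, e_j>|^2 = 1/2.
Compute ||v||^2 = v·v = 13.
Deficit = 13 − 1/2 = 25/2 ≥ 0, confirming Bessel's inequality. (The deficit equals ||v − Σ <v,e_j> e_j||^2, the squared distance from v to span{e_j}.)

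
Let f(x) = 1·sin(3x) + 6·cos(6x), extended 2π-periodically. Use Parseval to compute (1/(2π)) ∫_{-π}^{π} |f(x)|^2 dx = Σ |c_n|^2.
Σ |c_n|^2 = 37/2

Expand |f|^2 and use orthogonality of {sin(nx), cos(mx)} on [-π, π]:
  ∫_{-π}^{π} sin(nx)^2 dx = π, ∫ cos(mx)^2 dx = π, and cross terms integrate to 0.
So ∫_{-π}^{π} f(x)^2 dx = 1^2 · π + 6^2 · π = (1 + 36)π.
Divide by 2π: (1 + 36)/2 = 37/2.
By Parseval, this equals Σ |c_n|^2.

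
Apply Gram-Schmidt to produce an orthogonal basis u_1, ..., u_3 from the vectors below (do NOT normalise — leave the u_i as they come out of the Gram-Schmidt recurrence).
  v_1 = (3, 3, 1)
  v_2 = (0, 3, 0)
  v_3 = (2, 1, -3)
Orthogonal basis:
  u_1 = (3, 3, 1)
  u_2 = (-27/19, 30/19, -9/19)
  u_3 = (11/10, 0, -33/10)

Apply the Gram-Schmidt recurrence
  u_1 = v_1
  u_i = v_i − Σ_{j<i} ((v_i · u_j) / (u_j · u_j)) · u_j.

Step by step this gives:
  u_1 = (3, 3, 1)
  u_2 = (-27/19, 30/19, -9/19)
  u_3 = (11/10, 0, -33/10)

Orthogonality check:
  u_2 · u_1 = 0 (should be 0)
  u_3 · u_1 = 0 (should be 0)
  u_3 · u_2 = 0 (should be 0)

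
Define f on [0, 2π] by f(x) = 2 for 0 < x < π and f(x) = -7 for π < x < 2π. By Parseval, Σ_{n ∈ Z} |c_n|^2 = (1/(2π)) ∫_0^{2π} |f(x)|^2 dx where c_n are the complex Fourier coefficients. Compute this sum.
Σ |c_n|^2 = 53/2

Parseval equates the L^2 energy of f (normalised by 1/(2π)) with the ℓ^2 sum of its Fourier coefficients: (1/(2π)) ∫_0^{2π} |f|^2 = Σ |c_n|^2.
Compute the left side: (1/(2π)) [∫_0^π 2^2 dx + ∫_π^{2π} (-7)^2 dx] = (1/(2π)) · (4π + 49π) = (4 + 49)/2 = 53/2.
So Σ_{n ∈ Z} |c_n|^2 = 53/2.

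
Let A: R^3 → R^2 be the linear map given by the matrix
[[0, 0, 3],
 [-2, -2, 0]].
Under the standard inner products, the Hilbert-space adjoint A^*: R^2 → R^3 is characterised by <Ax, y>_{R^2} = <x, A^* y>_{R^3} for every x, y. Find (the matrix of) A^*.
A^* = A^T =
[[0, -2],
 [0, -2],
 [3, 0]]

For real matrices with standard dot products, the defining identity <Ax, y> = <x, A^* y> gives (Ax)^T y = x^T (A^*) y, i.e. x^T A^T y = x^T (A^*) y. Since this holds for all x, y, we must have A^* = A^T. Therefore
A^* =
[[0, -2],
 [0, -2],
 [3, 0]].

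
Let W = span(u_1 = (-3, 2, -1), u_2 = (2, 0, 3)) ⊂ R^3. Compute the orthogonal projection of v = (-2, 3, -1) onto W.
proj_W(v) = (-280/101, 212/101, -49/101)

Set up U = [u_1 | ... | u_2] ∈ R^(3×2). The projector onto W = col(U) is P = U (U^T U)^(-1) U^T.
Compute U^T U =
  [14, -9]
  [-9, 13],
and U^T v = (13, -7).
Solve U^T U · c = U^T v for the coefficients: c = (106/101, 19/101). The projection is proj_W(v) = U c.
Check: (v - proj_W(v)) · u_1 = 0  (should be 0).
Check: (v - proj_W(v)) · u_2 = 0  (should be 0).
Result: proj_W(v) = (-280/101, 212/101, -49/101).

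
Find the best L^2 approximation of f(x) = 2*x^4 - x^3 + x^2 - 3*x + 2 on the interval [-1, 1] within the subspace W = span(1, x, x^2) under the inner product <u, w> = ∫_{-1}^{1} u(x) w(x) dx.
g(x) = 19*x^2/7 - 18*x/5 + 64/35

The best approximation g ∈ W is the orthogonal projection of f onto W. Writing g = a_0 + a_1 x + a_2 x^2, the coefficients solve the normal equations G · a = b where
  G_{ij} = <φ_i, φ_j> and b_i = <f, φ_i>, with φ_0 = 1, φ_1 = x, φ_2 = x^2.
G =
  [2, 0, 2/3]
  [0, 2/3, 0]
  [2/3, 0, 2/5],
b = (82/15, -12/5, 242/105).
Solving gives a_0 = 64/35, a_1 = -18/5, a_2 = 19/7, so
  g(x) = 19*x^2/7 - 18*x/5 + 64/35.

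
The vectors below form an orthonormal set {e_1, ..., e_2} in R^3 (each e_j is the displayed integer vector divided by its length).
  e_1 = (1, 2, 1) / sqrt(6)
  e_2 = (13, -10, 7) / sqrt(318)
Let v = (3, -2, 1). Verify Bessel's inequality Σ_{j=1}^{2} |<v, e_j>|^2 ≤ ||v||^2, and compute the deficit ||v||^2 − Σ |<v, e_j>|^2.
Σ |<v, e_j>|^2 = 726/53; ||v||^2 = 14; deficit = 16/53

Write each e_j = u_j / sqrt(<u_j, u_j>) where u_j is the displayed integer vector. Then <v, e_j> = <v, u_j> / sqrt(<u_j, u_j>), so |<v, e_j>|^2 = <v, u_j>^2 / <u_j, u_j>.
Coefficients: <v, e_1> = 0/sqrt(6), <v, e_2> = 66/sqrt(318).
Square and sum: Σ |<v, e_j>|^2 = 726/53.
Compute ||v||^2 = v·v = 14.
Deficit = 14 − 726/53 = 16/53 ≥ 0, confirming Bessel's inequality. (The deficit equals ||v − Σ <v,e_j> e_j||^2, the squared distance from v to span{e_j}.)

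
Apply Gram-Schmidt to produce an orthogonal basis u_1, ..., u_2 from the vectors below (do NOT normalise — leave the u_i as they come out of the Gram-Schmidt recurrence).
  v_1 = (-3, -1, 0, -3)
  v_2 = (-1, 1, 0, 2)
Orthogonal basis:
  u_1 = (-3, -1, 0, -3)
  u_2 = (-31/19, 15/19, 0, 26/19)

Apply the Gram-Schmidt recurrence
  u_1 = v_1
  u_i = v_i − Σ_{j<i} ((v_i · u_j) / (u_j · u_j)) · u_j.

Step by step this gives:
  u_1 = (-3, -1, 0, -3)
  u_2 = (-31/19, 15/19, 0, 26/19)

Orthogonality check:
  u_2 · u_1 = 0 (should be 0)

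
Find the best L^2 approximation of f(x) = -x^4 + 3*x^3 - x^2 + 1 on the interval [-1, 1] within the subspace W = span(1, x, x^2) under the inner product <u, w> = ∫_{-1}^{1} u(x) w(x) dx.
g(x) = -13*x^2/7 + 9*x/5 + 38/35

The best approximation g ∈ W is the orthogonal projection of f onto W. Writing g = a_0 + a_1 x + a_2 x^2, the coefficients solve the normal equations G · a = b where
  G_{ij} = <φ_i, φ_j> and b_i = <f, φ_i>, with φ_0 = 1, φ_1 = x, φ_2 = x^2.
G =
  [2, 0, 2/3]
  [0, 2/3, 0]
  [2/3, 0, 2/5],
b = (14/15, 6/5, -2/105).
Solving gives a_0 = 38/35, a_1 = 9/5, a_2 = -13/7, so
  g(x) = -13*x^2/7 + 9*x/5 + 38/35.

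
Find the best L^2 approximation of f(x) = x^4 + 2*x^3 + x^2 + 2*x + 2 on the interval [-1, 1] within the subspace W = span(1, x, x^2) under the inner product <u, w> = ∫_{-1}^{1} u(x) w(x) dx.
g(x) = 13*x^2/7 + 16*x/5 + 67/35

The best approximation g ∈ W is the orthogonal projection of f onto W. Writing g = a_0 + a_1 x + a_2 x^2, the coefficients solve the normal equations G · a = b where
  G_{ij} = <φ_i, φ_j> and b_i = <f, φ_i>, with φ_0 = 1, φ_1 = x, φ_2 = x^2.
G =
  [2, 0, 2/3]
  [0, 2/3, 0]
  [2/3, 0, 2/5],
b = (76/15, 32/15, 212/105).
Solving gives a_0 = 67/35, a_1 = 16/5, a_2 = 13/7, so
  g(x) = 13*x^2/7 + 16*x/5 + 67/35.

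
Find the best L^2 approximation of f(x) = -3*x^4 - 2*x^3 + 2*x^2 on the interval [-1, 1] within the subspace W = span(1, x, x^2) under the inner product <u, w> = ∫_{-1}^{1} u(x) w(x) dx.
g(x) = -4*x^2/7 - 6*x/5 + 9/35

The best approximation g ∈ W is the orthogonal projection of f onto W. Writing g = a_0 + a_1 x + a_2 x^2, the coefficients solve the normal equations G · a = b where
  G_{ij} = <φ_i, φ_j> and b_i = <f, φ_i>, with φ_0 = 1, φ_1 = x, φ_2 = x^2.
G =
  [2, 0, 2/3]
  [0, 2/3, 0]
  [2/3, 0, 2/5],
b = (2/15, -4/5, -2/35).
Solving gives a_0 = 9/35, a_1 = -6/5, a_2 = -4/7, so
  g(x) = -4*x^2/7 - 6*x/5 + 9/35.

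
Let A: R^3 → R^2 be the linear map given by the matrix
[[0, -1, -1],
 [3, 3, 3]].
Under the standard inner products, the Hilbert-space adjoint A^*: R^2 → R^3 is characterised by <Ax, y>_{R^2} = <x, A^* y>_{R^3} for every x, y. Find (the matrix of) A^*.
A^* = A^T =
[[0, 3],
 [-1, 3],
 [-1, 3]]

For real matrices with standard dot products, the defining identity <Ax, y> = <x, A^* y> gives (Ax)^T y = x^T (A^*) y, i.e. x^T A^T y = x^T (A^*) y. Since this holds for all x, y, we must have A^* = A^T. Therefore
A^* =
[[0, 3],
 [-1, 3],
 [-1, 3]].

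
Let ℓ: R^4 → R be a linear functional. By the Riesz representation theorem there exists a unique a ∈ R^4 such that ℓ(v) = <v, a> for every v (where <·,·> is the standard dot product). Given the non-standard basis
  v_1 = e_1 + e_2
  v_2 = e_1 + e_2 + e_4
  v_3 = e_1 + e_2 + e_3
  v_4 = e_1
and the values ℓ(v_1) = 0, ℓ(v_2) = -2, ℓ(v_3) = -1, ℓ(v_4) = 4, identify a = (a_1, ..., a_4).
a = (4, -4, -1, -2)

Write a = (a_1, ..., a_4) in the standard basis. For each basis vector v_i, ℓ(v_i) = <v_i, a> is a linear equation in the a_j's. Collect the n equations into a matrix system V a = ℓ, where row i of V is v_i (expressed in the standard basis). Since V is invertible (lower-triangular with 1s on the diagonal, up to permutation), solve by back-substitution:
  V =
[[1, 1, 0, 0],
 [1, 1, 0, 1],
 [1, 1, 1, 0],
 [1, 0, 0, 0]]
  V a = (0, -2, -1, 4)
Solving gives a = (4, -4, -1, -2).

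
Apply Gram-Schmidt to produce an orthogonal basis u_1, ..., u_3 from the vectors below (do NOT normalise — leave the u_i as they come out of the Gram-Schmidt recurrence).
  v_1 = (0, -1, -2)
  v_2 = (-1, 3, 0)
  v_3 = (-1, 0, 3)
Orthogonal basis:
  u_1 = (0, -1, -2)
  u_2 = (-1, 12/5, -6/5)
  u_3 = (-54/41, -18/41, 9/41)

Apply the Gram-Schmidt recurrence
  u_1 = v_1
  u_i = v_i − Σ_{j<i} ((v_i · u_j) / (u_j · u_j)) · u_j.

Step by step this gives:
  u_1 = (0, -1, -2)
  u_2 = (-1, 12/5, -6/5)
  u_3 = (-54/41, -18/41, 9/41)

Orthogonality check:
  u_2 · u_1 = 0 (should be 0)
  u_3 · u_1 = 0 (should be 0)
  u_3 · u_2 = 0 (should be 0)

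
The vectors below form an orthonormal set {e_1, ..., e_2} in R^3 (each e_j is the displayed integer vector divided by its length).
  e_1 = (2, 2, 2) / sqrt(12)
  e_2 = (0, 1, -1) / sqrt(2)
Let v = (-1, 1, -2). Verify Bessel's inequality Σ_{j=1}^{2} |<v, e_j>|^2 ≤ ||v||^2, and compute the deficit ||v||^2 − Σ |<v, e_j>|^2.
Σ |<v, e_j>|^2 = 35/6; ||v||^2 = 6; deficit = 1/6

Write each e_j = u_j / sqrt(<u_j, u_j>) where u_j is the displayed integer vector. Then <v, e_j> = <v, u_j> / sqrt(<u_j, u_j>), so |<v, e_j>|^2 = <v, u_j>^2 / <u_j, u_j>.
Coefficients: <v, e_1> = -4/sqrt(12), <v, e_2> = 3/sqrt(2).
Square and sum: Σ |<v, e_j>|^2 = 35/6.
Compute ||v||^2 = v·v = 6.
Deficit = 6 − 35/6 = 1/6 ≥ 0, confirming Bessel's inequality. (The deficit equals ||v − Σ <v,e_j> e_j||^2, the squared distance from v to span{e_j}.)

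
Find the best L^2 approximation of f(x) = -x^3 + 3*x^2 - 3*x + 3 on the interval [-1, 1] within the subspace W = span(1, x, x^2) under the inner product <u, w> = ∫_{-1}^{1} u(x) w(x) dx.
g(x) = 3*x^2 - 18*x/5 + 3

The best approximation g ∈ W is the orthogonal projection of f onto W. Writing g = a_0 + a_1 x + a_2 x^2, the coefficients solve the normal equations G · a = b where
  G_{ij} = <φ_i, φ_j> and b_i = <f, φ_i>, with φ_0 = 1, φ_1 = x, φ_2 = x^2.
G =
  [2, 0, 2/3]
  [0, 2/3, 0]
  [2/3, 0, 2/5],
b = (8, -12/5, 16/5).
Solving gives a_0 = 3, a_1 = -18/5, a_2 = 3, so
  g(x) = 3*x^2 - 18*x/5 + 3.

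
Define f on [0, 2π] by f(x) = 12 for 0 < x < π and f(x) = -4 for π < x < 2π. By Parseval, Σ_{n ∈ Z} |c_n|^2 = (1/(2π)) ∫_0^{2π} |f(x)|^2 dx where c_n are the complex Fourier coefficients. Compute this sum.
Σ |c_n|^2 = 80

Parseval equates the L^2 energy of f (normalised by 1/(2π)) with the ℓ^2 sum of its Fourier coefficients: (1/(2π)) ∫_0^{2π} |f|^2 = Σ |c_n|^2.
Compute the left side: (1/(2π)) [∫_0^π 12^2 dx + ∫_π^{2π} (-4)^2 dx] = (1/(2π)) · (144π + 16π) = (144 + 16)/2 = 80.
So Σ_{n ∈ Z} |c_n|^2 = 80.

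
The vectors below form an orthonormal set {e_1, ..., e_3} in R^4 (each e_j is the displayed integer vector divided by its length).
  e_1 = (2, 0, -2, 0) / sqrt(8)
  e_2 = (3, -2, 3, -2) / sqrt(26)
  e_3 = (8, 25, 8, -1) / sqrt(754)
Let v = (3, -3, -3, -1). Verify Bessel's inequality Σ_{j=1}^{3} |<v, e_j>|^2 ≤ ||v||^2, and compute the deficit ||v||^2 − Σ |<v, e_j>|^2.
Σ |<v, e_j>|^2 = 804/29; ||v||^2 = 28; deficit = 8/29

Write each e_j = u_j / sqrt(<u_j, u_j>) where u_j is the displayed integer vector. Then <v, e_j> = <v, u_j> / sqrt(<u_j, u_j>), so |<v, e_j>|^2 = <v, u_j>^2 / <u_j, u_j>.
Coefficients: <v, e_1> = 12/sqrt(8), <v, e_2> = 8/sqrt(26), <v, e_3> = -74/sqrt(754).
Square and sum: Σ |<v, e_j>|^2 = 804/29.
Compute ||v||^2 = v·v = 28.
Deficit = 28 − 804/29 = 8/29 ≥ 0, confirming Bessel's inequality. (The deficit equals ||v − Σ <v,e_j> e_j||^2, the squared distance from v to span{e_j}.)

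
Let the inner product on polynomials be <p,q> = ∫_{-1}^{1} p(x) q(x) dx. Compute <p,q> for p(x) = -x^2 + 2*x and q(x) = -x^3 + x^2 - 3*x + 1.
<p,q> = -88/15

Expand the product: p(x)·q(x) = x^5 - 3*x^4 + 5*x^3 - 7*x^2 + 2*x.
∫_{-1}^{1} of each monomial x^k gives [2/(k+1) if k even, 0 if k odd]. Integrating term-by-term (or equivalently evaluating the antiderivative F(x) = x^6/6 - 3*x^5/5 + 5*x^4/4 - 7*x^3/3 + x^2 at the endpoints):
  F(1) − F(−1) = -31/60 − (107/20) = -88/15.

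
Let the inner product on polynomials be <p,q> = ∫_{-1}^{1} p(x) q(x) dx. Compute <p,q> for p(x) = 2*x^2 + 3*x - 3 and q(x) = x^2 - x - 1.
<p,q> = 22/15

Expand the product: p(x)·q(x) = 2*x^4 + x^3 - 8*x^2 + 3.
∫_{-1}^{1} of each monomial x^k gives [2/(k+1) if k even, 0 if k odd]. Integrating term-by-term (or equivalently evaluating the antiderivative F(x) = 2*x^5/5 + x^4/4 - 8*x^3/3 + 3*x at the endpoints):
  F(1) − F(−1) = 59/60 − (-29/60) = 22/15.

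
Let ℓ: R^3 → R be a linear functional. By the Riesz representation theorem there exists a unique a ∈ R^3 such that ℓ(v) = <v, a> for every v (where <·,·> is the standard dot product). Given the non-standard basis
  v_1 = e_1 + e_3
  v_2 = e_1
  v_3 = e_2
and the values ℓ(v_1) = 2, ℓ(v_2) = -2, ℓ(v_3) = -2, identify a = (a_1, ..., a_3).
a = (-2, -2, 4)

Write a = (a_1, ..., a_3) in the standard basis. For each basis vector v_i, ℓ(v_i) = <v_i, a> is a linear equation in the a_j's. Collect the n equations into a matrix system V a = ℓ, where row i of V is v_i (expressed in the standard basis). Since V is invertible (lower-triangular with 1s on the diagonal, up to permutation), solve by back-substitution:
  V =
[[1, 0, 1],
 [1, 0, 0],
 [0, 1, 0]]
  V a = (2, -2, -2)
Solving gives a = (-2, -2, 4).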